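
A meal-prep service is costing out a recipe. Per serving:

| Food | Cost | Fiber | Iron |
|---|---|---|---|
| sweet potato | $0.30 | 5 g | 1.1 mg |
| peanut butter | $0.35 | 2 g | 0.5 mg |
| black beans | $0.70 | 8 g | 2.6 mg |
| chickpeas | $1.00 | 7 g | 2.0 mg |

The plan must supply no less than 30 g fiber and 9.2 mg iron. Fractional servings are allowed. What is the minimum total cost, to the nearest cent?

$2.48

An LP optimum is at a vertex; with two nutrient constraints at most two foods are used. Check each candidate.
sweet potato only: max(30/5, 9.2/1.1) = 8.364 servings → $2.51.
peanut butter only: max(30/2, 9.2/0.5) = 18.4 servings → $6.44.
black beans only: max(30/8, 9.2/2.6) = 3.75 servings → $2.62.
chickpeas only: max(30/7, 9.2/2.0) = 4.6 servings → $4.60.
sweet potato + peanut butter: intersection lies outside the first quadrant.
sweet potato + black beans with both tight: 1.048 servings and 3.095 servings → $2.48.
sweet potato + chickpeas: intersection lies outside the first quadrant.
peanut butter + black beans with both tight: 3.667 servings and 2.833 servings → $3.27.
peanut butter + chickpeas with both targets exact would need a negative amount; discard.
black beans + chickpeas with both tight: 2 servings and 2 servings → $3.40.
So the least-cost plan costs $2.48.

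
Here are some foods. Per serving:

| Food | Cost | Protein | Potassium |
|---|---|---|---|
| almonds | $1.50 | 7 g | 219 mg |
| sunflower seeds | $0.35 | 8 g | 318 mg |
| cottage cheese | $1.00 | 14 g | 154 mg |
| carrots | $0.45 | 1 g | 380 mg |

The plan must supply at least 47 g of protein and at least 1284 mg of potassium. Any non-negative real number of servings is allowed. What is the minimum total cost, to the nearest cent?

$2.06

At the optimum either one food covers both requirements or two foods hit both targets exactly; no other combination can be cheaper.
almonds only: max(47/7, 1284/219) = 6.714 servings → $10.07.
sunflower seeds only: max(47/8, 1284/318) = 5.875 servings → $2.06.
cottage cheese only: max(47/14, 1284/154) = 8.338 servings → $8.34.
carrots only: max(47/1, 1284/380) = 47 servings → $21.15.
almonds + sunflower seeds: the both-tight solution has a negative serving — not a feasible corner.
almonds + cottage cheese with both tight: 5.401 servings and 0.6564 servings → $8.76.
almonds + carrots: intersection lies outside the first quadrant.
sunflower seeds + cottage cheese with both tight: 3.335 servings and 1.452 servings → $2.62.
sunflower seeds + carrots with both targets exact would need a negative amount; discard.
cottage cheese + carrots with both tight: 3.209 servings and 2.079 servings → $4.14.
Cheapest feasible corner: $2.06.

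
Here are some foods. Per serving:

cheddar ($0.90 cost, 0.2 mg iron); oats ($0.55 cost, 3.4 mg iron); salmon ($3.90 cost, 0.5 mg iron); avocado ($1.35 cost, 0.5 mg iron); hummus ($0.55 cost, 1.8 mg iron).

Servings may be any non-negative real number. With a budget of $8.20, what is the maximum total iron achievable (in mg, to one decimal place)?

50.7 mg

Iron per dollar: oats 6.182, hummus 3.273, avocado 0.3704, cheddar 0.2222, salmon 0.1282.
With no serving limits, spend the whole cost allowance on oats: $8.20 / $0.55 × 3.4 mg = 50.7 mg.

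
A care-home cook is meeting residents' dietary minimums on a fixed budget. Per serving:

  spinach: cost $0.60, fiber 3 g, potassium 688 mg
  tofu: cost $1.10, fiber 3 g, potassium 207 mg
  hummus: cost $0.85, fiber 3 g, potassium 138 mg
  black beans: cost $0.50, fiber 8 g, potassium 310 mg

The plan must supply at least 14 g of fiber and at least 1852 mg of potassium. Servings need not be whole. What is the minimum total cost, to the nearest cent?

$1.82

Check every corner: each single food scaled to meet both minima, and each pair solved so both constraints bind.
spinach only: max(14/3, 1852/688) = 4.667 servings → $2.80.
tofu only: max(14/3, 1852/207) = 8.947 servings → $9.84.
hummus only: max(14/3, 1852/138) = 13.42 servings → $11.41.
black beans only: max(14/8, 1852/310) = 5.974 servings → $2.99.
spinach + tofu with both tight: 1.842 servings and 2.825 servings → $4.21.
spinach + hummus with both tight: 2.196 servings and 2.47 servings → $3.42.
spinach + black beans with both tight: 2.29 servings and 0.8911 servings → $1.82.
tofu + hummus: intersection lies outside the first quadrant.
tofu + black beans with both targets exact would need a negative amount; discard.
hummus + black beans: the both-tight solution has a negative serving — not a feasible corner.
So the least-cost plan costs $1.82.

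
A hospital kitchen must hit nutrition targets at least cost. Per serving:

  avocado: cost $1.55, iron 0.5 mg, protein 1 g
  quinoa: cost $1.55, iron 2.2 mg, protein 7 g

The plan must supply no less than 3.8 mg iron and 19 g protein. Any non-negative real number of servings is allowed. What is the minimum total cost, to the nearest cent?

Minimising a linear cost over {iron ≥ 3.8, protein ≥ 19, servings ≥ 0} — the optimum is at a vertex, using one or two foods.
avocado only: max(3.8/0.5, 19/1) = 19 servings → $29.45.
quinoa only: max(3.8/2.2, 19/7) = 2.714 servings → $4.21.
avocado + quinoa: the both-tight solution has a negative serving — not a feasible corner.
The minimum over all feasible corners is $4.21.

$4.21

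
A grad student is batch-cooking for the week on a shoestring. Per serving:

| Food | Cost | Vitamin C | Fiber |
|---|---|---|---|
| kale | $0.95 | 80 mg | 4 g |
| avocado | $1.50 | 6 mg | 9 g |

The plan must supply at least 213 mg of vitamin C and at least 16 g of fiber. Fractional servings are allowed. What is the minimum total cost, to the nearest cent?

kale only: max(213/80, 16/4) = 4 servings → $3.80.
avocado only: max(213/6, 16/9) = 35.5 servings → $53.25.
kale + avocado with both tight: 2.616 servings and 0.6149 servings → $3.41.
Cheapest feasible corner: $3.41.

$3.41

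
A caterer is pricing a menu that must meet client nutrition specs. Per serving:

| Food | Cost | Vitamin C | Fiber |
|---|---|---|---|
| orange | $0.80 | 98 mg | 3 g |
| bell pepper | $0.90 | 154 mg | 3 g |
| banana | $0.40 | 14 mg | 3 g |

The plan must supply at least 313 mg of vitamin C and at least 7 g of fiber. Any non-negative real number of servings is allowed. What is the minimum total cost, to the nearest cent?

This is a tiny linear program; its minimum lies at a vertex of the feasible set. List the vertices and price them.
orange only: max(313/98, 7/3) = 3.194 servings → $2.56.
bell pepper only: max(313/154, 7/3) = 2.333 servings → $2.10.
banana only: max(313/14, 7/3) = 22.36 servings → $8.94.
orange + bell pepper with both tight: 0.8274 servings and 1.506 servings → $2.02.
orange + banana: intersection lies outside the first quadrant.
bell pepper + banana with both tight: 2.002 servings and 0.331 servings → $1.93.
The minimum over all feasible corners is $1.93.

$1.93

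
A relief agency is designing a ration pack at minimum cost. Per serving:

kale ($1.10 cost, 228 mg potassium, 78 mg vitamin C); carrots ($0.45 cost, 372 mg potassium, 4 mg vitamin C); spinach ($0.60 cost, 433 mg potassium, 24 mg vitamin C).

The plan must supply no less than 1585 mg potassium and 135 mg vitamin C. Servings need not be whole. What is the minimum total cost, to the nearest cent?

This is a tiny linear program; its minimum lies at a vertex of the feasible set. List the vertices and price them.
kale only: max(1585/228, 135/78) = 6.952 servings → $7.65.
carrots only: max(1585/372, 135/4) = 33.75 servings → $15.19.
spinach only: max(1585/433, 135/24) = 5.625 servings → $3.38.
kale + carrots with both tight: 1.561 servings and 3.304 servings → $3.20.
kale + spinach with both tight: 0.7213 servings and 3.281 servings → $2.76.
carrots + spinach: the both-tight solution has a negative serving — not a feasible corner.
The minimum over all feasible corners is $2.76.

$2.76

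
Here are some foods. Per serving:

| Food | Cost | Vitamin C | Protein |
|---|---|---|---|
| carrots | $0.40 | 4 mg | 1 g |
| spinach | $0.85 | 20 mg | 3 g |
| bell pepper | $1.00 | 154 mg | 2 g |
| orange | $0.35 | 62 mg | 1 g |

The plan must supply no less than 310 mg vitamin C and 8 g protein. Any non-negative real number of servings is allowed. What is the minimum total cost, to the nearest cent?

At the optimum either one food covers both requirements or two foods hit both targets exactly; no other combination can be cheaper.
carrots only: max(310/4, 8/1) = 77.5 servings → $31.00.
spinach only: max(310/20, 8/3) = 15.5 servings → $13.18.
bell pepper only: max(310/154, 8/2) = 4 servings → $4.00.
orange only: max(310/62, 8/1) = 8 servings → $2.80.
carrots + spinach: intersection lies outside the first quadrant.
carrots + bell pepper with both tight: 4.192 servings and 1.904 servings → $3.58.
carrots + orange with both tight: 3.207 servings and 4.793 servings → $2.96.
spinach + bell pepper with both tight: 1.45 servings and 1.825 servings → $3.06.
spinach + orange with both tight: 1.12 servings and 4.639 servings → $2.58.
bell pepper + orange with both targets exact would need a negative amount; discard.
So the least-cost plan costs $2.58.

$2.58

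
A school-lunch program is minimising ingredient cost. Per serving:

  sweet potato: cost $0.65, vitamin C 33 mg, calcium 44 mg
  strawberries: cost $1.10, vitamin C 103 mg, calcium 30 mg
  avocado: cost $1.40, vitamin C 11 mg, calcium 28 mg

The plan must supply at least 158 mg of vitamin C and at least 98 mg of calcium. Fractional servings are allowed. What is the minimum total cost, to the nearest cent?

$2.14

This is a tiny linear program; its minimum lies at a vertex of the feasible set. List the vertices and price them.
sweet potato only: max(158/33, 98/44) = 4.788 servings → $3.11.
strawberries only: max(158/103, 98/30) = 3.267 servings → $3.59.
avocado only: max(158/11, 98/28) = 14.36 servings → $20.11.
sweet potato + strawberries with both tight: 1.512 servings and 1.05 servings → $2.14.
sweet potato + avocado: the both-tight solution has a negative serving — not a feasible corner.
strawberries + avocado with both tight: 1.31 servings and 2.096 servings → $4.38.
So the least-cost plan costs $2.14.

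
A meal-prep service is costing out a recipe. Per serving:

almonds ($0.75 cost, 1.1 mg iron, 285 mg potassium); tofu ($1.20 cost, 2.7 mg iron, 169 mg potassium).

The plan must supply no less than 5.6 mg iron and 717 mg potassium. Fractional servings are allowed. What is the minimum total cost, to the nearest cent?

$2.93

Two binding constraints pin down two serving amounts, so the optimal mix uses at most two foods. The candidates are each food alone (scaled to the tighter of iron/potassium) and each pair with both constraints tight.
almonds only: max(5.6/1.1, 717/285) = 5.091 servings → $3.82.
tofu only: max(5.6/2.7, 717/169) = 4.243 servings → $5.09.
almonds + tofu with both tight: 1.696 servings and 1.383 servings → $2.93.
So the least-cost plan costs $2.93.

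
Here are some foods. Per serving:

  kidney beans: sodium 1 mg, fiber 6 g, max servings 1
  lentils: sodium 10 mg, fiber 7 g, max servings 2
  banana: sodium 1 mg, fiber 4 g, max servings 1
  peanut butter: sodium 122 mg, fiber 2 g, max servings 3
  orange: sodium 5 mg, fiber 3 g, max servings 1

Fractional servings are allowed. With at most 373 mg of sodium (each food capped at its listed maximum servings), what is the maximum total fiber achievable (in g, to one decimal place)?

Fiber per mg sodium: kidney beans 6, banana 4, lentils 0.7, orange 0.6, peanut butter 0.01639.
Take 1 serving of kidney beans: uses 1 mg sodium, +6.0 g fiber (running total 6.0 g).
Take 1 serving of banana: uses 1 mg sodium, +4.0 g fiber (running total 10.0 g).
Take 2 servings of lentils: uses 20 mg sodium, +14.0 g fiber (running total 24.0 g).
Take 1 serving of orange: uses 5 mg sodium, +3.0 g fiber (running total 27.0 g).
Take 2.836 servings of peanut butter: uses 346 mg sodium, +5.7 g fiber (running total 32.7 g).
Greedy by best ratio exhausts the sodium allowance optimally: 32.7 g.

32.7 g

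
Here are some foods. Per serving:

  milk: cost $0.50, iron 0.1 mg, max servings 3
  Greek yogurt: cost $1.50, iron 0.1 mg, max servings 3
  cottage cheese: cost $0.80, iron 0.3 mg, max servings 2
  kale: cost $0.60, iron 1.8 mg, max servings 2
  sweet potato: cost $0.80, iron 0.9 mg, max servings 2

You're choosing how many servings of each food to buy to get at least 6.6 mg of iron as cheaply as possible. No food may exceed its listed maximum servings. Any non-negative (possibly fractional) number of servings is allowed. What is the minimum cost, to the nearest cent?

Cost per mg of iron: kale $0.3333, sweet potato $0.8889, cottage cheese $2.6667, milk $5.0000, Greek yogurt $15.0000.
Take 2 servings of kale: +3.6 mg iron for $1.20 (total $1.20, still need 3.0 mg).
Take 2 servings of sweet potato: +1.8 mg iron for $1.60 (total $2.80, still need 1.2 mg).
Take 2 servings of cottage cheese: +0.6 mg iron for $1.60 (total $4.40, still need 0.6 mg).
Take 3 servings of milk: +0.3 mg iron for $1.50 (total $5.90, still need 0.3 mg).
Take 3 servings of Greek yogurt: +0.3 mg iron for $4.50 (total $10.40, still need 0.0 mg).
Greedy by cheapest-per-mg is optimal for a single linear constraint, so the minimum cost is $10.40.

$10.40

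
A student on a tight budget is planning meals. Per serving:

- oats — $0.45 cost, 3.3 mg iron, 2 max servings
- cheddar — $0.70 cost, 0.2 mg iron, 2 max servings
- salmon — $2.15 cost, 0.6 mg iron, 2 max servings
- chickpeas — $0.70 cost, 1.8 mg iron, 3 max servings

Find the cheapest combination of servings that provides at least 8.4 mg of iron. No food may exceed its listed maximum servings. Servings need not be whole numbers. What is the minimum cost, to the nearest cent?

Cost per mg of iron: oats $0.1364, chickpeas $0.3889, cheddar $3.5000, salmon $3.5833.
Take 2 servings of oats: +6.6 mg iron for $0.90 (total $0.90, still need 1.8 mg).
Take 1 serving of chickpeas: +1.8 mg iron for $0.70 (total $1.60, still need 0.0 mg).
Greedy by cheapest-per-mg is optimal for a single linear constraint, so the minimum cost is $1.60.

$1.60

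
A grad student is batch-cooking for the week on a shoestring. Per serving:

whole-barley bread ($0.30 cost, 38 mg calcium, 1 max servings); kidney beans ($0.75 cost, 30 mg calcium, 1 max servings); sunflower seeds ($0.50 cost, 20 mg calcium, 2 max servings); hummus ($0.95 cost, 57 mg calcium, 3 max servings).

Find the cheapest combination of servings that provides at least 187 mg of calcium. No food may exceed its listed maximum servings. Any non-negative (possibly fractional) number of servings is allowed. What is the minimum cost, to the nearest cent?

$2.78

Cost per mg of calcium: whole-barley bread $0.0079, hummus $0.0167, kidney beans $0.0250, sunflower seeds $0.0250.
Take 1 serving of whole-barley bread: +38.0 mg calcium for $0.30 (total $0.30, still need 149.0 mg).
Take 2.614 servings of hummus: +149.0 mg calcium for $2.48 (total $2.78, still need 0.0 mg).
Greedy by cheapest-per-mg is optimal for a single linear constraint, so the minimum cost is $2.78.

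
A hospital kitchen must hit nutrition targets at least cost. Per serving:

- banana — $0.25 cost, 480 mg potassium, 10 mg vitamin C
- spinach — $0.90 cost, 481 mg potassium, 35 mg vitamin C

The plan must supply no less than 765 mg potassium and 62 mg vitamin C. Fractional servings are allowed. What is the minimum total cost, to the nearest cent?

Check every corner: each single food scaled to meet both minima, and each pair solved so both constraints bind.
banana only: max(765/480, 62/10) = 6.2 servings → $1.55.
spinach only: max(765/481, 62/35) = 1.771 servings → $1.59.
banana + spinach: intersection lies outside the first quadrant.
The minimum over all feasible corners is $1.55.

$1.55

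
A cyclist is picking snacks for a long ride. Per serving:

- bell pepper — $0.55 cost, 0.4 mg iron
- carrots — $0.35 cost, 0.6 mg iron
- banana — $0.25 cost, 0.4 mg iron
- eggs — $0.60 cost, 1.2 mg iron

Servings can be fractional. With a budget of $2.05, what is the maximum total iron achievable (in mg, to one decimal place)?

Iron per dollar: eggs 2, carrots 1.714, banana 1.6, bell pepper 0.7273.
With no serving limits, spend the whole cost allowance on eggs: $2.05 / $0.60 × 1.2 mg = 4.1 mg.

4.1 mg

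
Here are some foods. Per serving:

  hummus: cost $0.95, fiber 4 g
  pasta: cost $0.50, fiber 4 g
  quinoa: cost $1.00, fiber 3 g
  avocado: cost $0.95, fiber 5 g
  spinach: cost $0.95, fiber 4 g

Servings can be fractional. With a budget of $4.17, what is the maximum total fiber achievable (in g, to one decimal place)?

33.4 g

Fiber per dollar: pasta 8, avocado 5.263, hummus 4.211, spinach 4.211, quinoa 3.
With no serving limits, spend the whole cost allowance on pasta: $4.17 / $0.50 × 4 g = 33.4 g.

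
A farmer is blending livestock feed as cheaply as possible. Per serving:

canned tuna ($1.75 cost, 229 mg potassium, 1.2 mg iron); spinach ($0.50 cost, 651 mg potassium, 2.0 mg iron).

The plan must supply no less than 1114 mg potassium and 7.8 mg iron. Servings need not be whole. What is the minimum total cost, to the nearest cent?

Two binding constraints pin down two serving amounts, so the optimal mix uses at most two foods. The candidates are each food alone (scaled to the tighter of potassium/iron) and each pair with both constraints tight.
canned tuna only: max(1114/229, 7.8/1.2) = 6.5 servings → $11.38.
spinach only: max(1114/651, 7.8/2.0) = 3.9 servings → $1.95.
canned tuna + spinach: the both-tight solution has a negative serving — not a feasible corner.
So the least-cost plan costs $1.95.

$1.95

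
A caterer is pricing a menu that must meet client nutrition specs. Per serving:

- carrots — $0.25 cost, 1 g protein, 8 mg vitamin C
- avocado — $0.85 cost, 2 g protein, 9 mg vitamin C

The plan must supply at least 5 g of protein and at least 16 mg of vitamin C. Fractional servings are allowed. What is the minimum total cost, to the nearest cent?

The cheapest plan sits at a corner of the feasible region — with two constraints it uses at most two foods.
carrots only: max(5/1, 16/8) = 5 servings → $1.25.
avocado only: max(5/2, 16/9) = 2.5 servings → $2.12.
carrots + avocado: the both-tight solution has a negative serving — not a feasible corner.
Cheapest feasible corner: $1.25.

$1.25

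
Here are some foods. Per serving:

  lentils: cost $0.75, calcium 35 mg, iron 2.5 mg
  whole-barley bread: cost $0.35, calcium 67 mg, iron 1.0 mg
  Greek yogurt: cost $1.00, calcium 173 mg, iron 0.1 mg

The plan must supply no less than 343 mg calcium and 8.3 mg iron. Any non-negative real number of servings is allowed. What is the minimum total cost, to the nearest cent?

lentils only: max(343/35, 8.3/2.5) = 9.8 servings → $7.35.
whole-barley bread only: max(343/67, 8.3/1.0) = 8.3 servings → $2.90.
Greek yogurt only: max(343/173, 8.3/0.1) = 83 servings → $83.00.
lentils + whole-barley bread with both tight: 1.608 servings and 4.279 servings → $2.70.
lentils + Greek yogurt with both tight: 3.267 servings and 1.322 servings → $3.77.
whole-barley bread + Greek yogurt with both targets exact would need a negative amount; discard.
Cheapest feasible corner: $2.70.

$2.70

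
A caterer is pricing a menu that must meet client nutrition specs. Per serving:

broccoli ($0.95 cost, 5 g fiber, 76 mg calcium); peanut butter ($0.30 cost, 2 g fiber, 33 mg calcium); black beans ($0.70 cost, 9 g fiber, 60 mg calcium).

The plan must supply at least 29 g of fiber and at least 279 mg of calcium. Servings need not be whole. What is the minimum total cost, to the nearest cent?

This is a tiny linear program; its minimum lies at a vertex of the feasible set. List the vertices and price them.
broccoli only: max(29/5, 279/76) = 5.8 servings → $5.51.
peanut butter only: max(29/2, 279/33) = 14.5 servings → $4.35.
black beans only: max(29/9, 279/60) = 4.65 servings → $3.25.
broccoli + peanut butter: the both-tight solution has a negative serving — not a feasible corner.
broccoli + black beans with both tight: 2.008 servings and 2.107 servings → $3.38.
peanut butter + black beans with both tight: 4.356 servings and 2.254 servings → $2.88.
Cheapest feasible corner: $2.88.

$2.88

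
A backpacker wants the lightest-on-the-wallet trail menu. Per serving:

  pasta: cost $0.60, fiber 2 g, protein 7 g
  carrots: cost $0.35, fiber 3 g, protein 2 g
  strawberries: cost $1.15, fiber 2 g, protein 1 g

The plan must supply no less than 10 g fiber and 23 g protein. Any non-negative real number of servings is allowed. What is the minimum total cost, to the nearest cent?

Minimising a linear cost over {fiber ≥ 10, protein ≥ 23, servings ≥ 0} — the optimum is at a vertex, using one or two foods.
pasta only: max(10/2, 23/7) = 5 servings → $3.00.
carrots only: max(10/3, 23/2) = 11.5 servings → $4.03.
strawberries only: max(10/2, 23/1) = 23 servings → $26.45.
pasta + carrots with both tight: 2.882 servings and 1.412 servings → $2.22.
pasta + strawberries with both tight: 3 servings and 2 servings → $4.10.
carrots + strawberries with both targets exact would need a negative amount; discard.
So the least-cost plan costs $2.22.

$2.22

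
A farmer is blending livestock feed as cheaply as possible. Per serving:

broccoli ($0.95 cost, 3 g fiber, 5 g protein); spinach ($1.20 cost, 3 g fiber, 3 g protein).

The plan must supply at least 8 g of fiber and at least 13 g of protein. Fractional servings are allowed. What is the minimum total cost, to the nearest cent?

At the optimum either one food covers both requirements or two foods hit both targets exactly; no other combination can be cheaper.
broccoli only: max(8/3, 13/5) = 2.667 servings → $2.53.
spinach only: max(8/3, 13/3) = 4.333 servings → $5.20.
broccoli + spinach with both tight: 2.5 servings and 0.1667 servings → $2.58.
So the least-cost plan costs $2.53.

$2.53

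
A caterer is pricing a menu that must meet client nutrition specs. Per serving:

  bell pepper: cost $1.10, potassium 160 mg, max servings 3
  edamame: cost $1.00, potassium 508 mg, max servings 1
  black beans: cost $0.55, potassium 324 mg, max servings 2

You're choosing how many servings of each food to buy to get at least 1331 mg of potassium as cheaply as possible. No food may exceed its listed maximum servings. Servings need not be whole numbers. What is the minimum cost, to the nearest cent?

$3.30

Cost per mg of potassium: black beans $0.0017, edamame $0.0020, bell pepper $0.0069.
Take 2 servings of black beans: +648.0 mg potassium for $1.10 (total $1.10, still need 683.0 mg).
Take 1 serving of edamame: +508.0 mg potassium for $1.00 (total $2.10, still need 175.0 mg).
Take 1.094 servings of bell pepper: +175.0 mg potassium for $1.20 (total $3.30, still need 0.0 mg).
Filling from the cheapest source first is optimal under one linear minimum: $3.30.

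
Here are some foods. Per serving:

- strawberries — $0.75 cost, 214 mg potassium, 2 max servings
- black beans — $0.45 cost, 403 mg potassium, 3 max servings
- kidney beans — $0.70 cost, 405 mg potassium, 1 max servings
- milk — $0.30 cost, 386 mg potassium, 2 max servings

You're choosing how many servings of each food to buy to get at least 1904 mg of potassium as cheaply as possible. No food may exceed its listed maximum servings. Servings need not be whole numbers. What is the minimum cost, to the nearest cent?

Cost per mg of potassium: milk $0.0008, black beans $0.0011, kidney beans $0.0017, strawberries $0.0035.
Take 2 servings of milk: +772.0 mg potassium for $0.60 (total $0.60, still need 1132.0 mg).
Take 2.809 servings of black beans: +1132.0 mg potassium for $1.26 (total $1.86, still need 0.0 mg).
Greedy by cheapest-per-mg is optimal for a single linear constraint, so the minimum cost is $1.86.

$1.86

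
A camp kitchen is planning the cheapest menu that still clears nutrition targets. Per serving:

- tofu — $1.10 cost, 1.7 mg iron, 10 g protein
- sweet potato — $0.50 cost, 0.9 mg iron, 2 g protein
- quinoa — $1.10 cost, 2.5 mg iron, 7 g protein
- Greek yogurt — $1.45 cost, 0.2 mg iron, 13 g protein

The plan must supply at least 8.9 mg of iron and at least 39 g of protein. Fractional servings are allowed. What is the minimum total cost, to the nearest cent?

$4.86

Check every corner: each single food scaled to meet both minima, and each pair solved so both constraints bind.
tofu only: max(8.9/1.7, 39/10) = 5.235 servings → $5.76.
sweet potato only: max(8.9/0.9, 39/2) = 19.5 servings → $9.75.
quinoa only: max(8.9/2.5, 39/7) = 5.571 servings → $6.13.
Greek yogurt only: max(8.9/0.2, 39/13) = 44.5 servings → $64.53.
tofu + sweet potato with both tight: 3.089 servings and 4.054 servings → $5.42.
tofu + quinoa with both tight: 2.687 servings and 1.733 servings → $4.86.
tofu + Greek yogurt: intersection lies outside the first quadrant.
sweet potato + quinoa with both targets exact would need a negative amount; discard.
sweet potato + Greek yogurt with both tight: 9.549 servings and 1.531 servings → $6.99.
quinoa + Greek yogurt with both tight: 3.469 servings and 1.132 servings → $5.46.
The minimum over all feasible corners is $4.86.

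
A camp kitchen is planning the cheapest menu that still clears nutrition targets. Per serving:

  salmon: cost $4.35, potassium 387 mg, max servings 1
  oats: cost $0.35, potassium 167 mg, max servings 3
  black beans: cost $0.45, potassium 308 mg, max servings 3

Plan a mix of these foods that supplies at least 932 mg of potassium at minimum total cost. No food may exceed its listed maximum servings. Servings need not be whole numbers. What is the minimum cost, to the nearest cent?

Cost per mg of potassium: black beans $0.0015, oats $0.0021, salmon $0.0112.
Take 3 servings of black beans: +924.0 mg potassium for $1.35 (total $1.35, still need 8.0 mg).
Take 0.0479 servings of oats: +8.0 mg potassium for $0.02 (total $1.37, still need 0.0 mg).
Filling from the cheapest source first is optimal under one linear minimum: $1.37.

$1.37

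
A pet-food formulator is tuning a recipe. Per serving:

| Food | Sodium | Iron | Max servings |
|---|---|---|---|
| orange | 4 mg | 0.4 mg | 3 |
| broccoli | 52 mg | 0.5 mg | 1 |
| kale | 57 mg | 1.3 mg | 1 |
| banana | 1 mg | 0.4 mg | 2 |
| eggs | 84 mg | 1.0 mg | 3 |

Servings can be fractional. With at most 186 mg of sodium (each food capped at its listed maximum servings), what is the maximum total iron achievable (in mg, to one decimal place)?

Iron per mg sodium: banana 0.4, orange 0.1, kale 0.02281, eggs 0.0119, broccoli 0.009615.
Take 2 servings of banana: uses 2 mg sodium, +0.8 mg iron (running total 0.8 mg).
Take 3 servings of orange: uses 12 mg sodium, +1.2 mg iron (running total 2.0 mg).
Take 1 serving of kale: uses 57 mg sodium, +1.3 mg iron (running total 3.3 mg).
Take 1.369 servings of eggs: uses 115 mg sodium, +1.4 mg iron (running total 4.7 mg).
Filling greedily by iron-per-mg sodium is optimal for one linear limit, giving 4.7 mg.

4.7 mg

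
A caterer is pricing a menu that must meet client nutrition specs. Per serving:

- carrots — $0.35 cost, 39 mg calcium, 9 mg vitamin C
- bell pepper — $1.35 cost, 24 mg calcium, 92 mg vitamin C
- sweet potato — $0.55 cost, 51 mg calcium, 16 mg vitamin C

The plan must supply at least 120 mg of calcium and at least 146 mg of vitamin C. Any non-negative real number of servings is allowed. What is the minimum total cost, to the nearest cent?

$2.63

Check every corner: each single food scaled to meet both minima, and each pair solved so both constraints bind.
carrots only: max(120/39, 146/9) = 16.22 servings → $5.68.
bell pepper only: max(120/24, 146/92) = 5 servings → $6.75.
sweet potato only: max(120/51, 146/16) = 9.125 servings → $5.02.
carrots + bell pepper with both tight: 2.235 servings and 1.368 servings → $2.63.
carrots + sweet potato with both targets exact would need a negative amount; discard.
bell pepper + sweet potato with both tight: 1.283 servings and 1.749 servings → $2.69.
Cheapest feasible corner: $2.63.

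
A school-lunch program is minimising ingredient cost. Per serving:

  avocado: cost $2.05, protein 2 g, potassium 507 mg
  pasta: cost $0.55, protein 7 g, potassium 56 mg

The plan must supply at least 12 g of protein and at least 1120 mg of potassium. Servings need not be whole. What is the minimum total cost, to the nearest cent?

$4.89

For a min-cost LP with two ≥-constraints, a basic feasible solution has at most two positive variables.
avocado only: max(12/2, 1120/507) = 6 servings → $12.30.
pasta only: max(12/7, 1120/56) = 20 servings → $11.00.
avocado + pasta with both tight: 2.086 servings and 1.118 servings → $4.89.
Cheapest feasible corner: $4.89.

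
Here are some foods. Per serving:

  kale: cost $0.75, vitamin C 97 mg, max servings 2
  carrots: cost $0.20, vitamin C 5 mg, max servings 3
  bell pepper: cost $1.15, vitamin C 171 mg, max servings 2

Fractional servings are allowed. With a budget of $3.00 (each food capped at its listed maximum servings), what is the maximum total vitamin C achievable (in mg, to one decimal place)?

432.5 mg

Vitamin C per dollar: bell pepper 148.7, kale 129.3, carrots 25.
Take 2 servings of bell pepper: spends $2.30, +342.0 mg vitamin C (running total 342.0 mg).
Take 0.9333 servings of kale: spends $0.70, +90.5 mg vitamin C (running total 432.5 mg).
Greedy by best ratio exhausts the cost allowance optimally: 432.5 mg.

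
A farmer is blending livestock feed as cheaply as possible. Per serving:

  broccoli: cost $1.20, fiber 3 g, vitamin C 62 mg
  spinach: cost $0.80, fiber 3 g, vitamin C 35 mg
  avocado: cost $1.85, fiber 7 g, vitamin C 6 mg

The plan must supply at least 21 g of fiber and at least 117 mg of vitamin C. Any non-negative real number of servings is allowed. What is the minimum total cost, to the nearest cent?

$5.57

This is a tiny linear program; its minimum lies at a vertex of the feasible set. List the vertices and price them.
broccoli only: max(21/3, 117/62) = 7 servings → $8.40.
spinach only: max(21/3, 117/35) = 7 servings → $5.60.
avocado only: max(21/7, 117/6) = 19.5 servings → $36.08.
broccoli + spinach: intersection lies outside the first quadrant.
broccoli + avocado with both tight: 1.666 servings and 2.286 servings → $6.23.
spinach + avocado with both tight: 3.053 servings and 1.692 servings → $5.57.
The minimum over all feasible corners is $5.57.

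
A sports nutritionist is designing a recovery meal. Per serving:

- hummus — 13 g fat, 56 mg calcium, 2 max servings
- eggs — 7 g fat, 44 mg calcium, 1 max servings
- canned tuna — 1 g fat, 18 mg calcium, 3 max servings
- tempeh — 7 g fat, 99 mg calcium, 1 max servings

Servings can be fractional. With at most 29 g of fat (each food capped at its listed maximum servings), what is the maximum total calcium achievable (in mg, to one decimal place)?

Calcium per g fat: canned tuna 18, tempeh 14.14, eggs 6.286, hummus 4.308.
Take 3 servings of canned tuna: uses 3 g fat, +54.0 mg calcium (running total 54.0 mg).
Take 1 serving of tempeh: uses 7 g fat, +99.0 mg calcium (running total 153.0 mg).
Take 1 serving of eggs: uses 7 g fat, +44.0 mg calcium (running total 197.0 mg).
Take 0.9231 servings of hummus: uses 12 g fat, +51.7 mg calcium (running total 248.7 mg).
Greedy by best ratio exhausts the fat allowance optimally: 248.7 mg.

248.7 mg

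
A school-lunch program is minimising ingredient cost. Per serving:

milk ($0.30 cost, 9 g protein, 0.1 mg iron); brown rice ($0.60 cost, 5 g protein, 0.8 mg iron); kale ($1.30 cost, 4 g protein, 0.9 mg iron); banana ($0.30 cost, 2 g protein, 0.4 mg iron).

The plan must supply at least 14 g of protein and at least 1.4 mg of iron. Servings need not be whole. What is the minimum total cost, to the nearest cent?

milk only: max(14/9, 1.4/0.1) = 14 servings → $4.20.
brown rice only: max(14/5, 1.4/0.8) = 2.8 servings → $1.68.
kale only: max(14/4, 1.4/0.9) = 3.5 servings → $4.55.
banana only: max(14/2, 1.4/0.4) = 7 servings → $2.10.
milk + brown rice with both tight: 0.6269 servings and 1.672 servings → $1.19.
milk + kale with both tight: 0.9091 servings and 1.455 servings → $2.16.
milk + banana with both tight: 0.8235 servings and 3.294 servings → $1.24.
brown rice + kale: the both-tight solution has a negative serving — not a feasible corner.
brown rice + banana: the both-tight solution has a negative serving — not a feasible corner.
kale + banana with both targets exact would need a negative amount; discard.
The minimum over all feasible corners is $1.19.

$1.19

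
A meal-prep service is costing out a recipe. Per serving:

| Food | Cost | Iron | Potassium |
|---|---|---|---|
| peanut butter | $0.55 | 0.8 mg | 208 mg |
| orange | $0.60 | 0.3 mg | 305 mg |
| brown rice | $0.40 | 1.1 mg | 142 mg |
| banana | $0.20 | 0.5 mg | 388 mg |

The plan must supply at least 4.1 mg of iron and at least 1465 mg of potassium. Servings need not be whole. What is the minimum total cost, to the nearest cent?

An LP optimum is at a vertex; with two nutrient constraints at most two foods are used. Check each candidate.
peanut butter only: max(4.1/0.8, 1465/208) = 7.043 servings → $3.87.
orange only: max(4.1/0.3, 1465/305) = 13.67 servings → $8.20.
brown rice only: max(4.1/1.1, 1465/142) = 10.32 servings → $4.13.
banana only: max(4.1/0.5, 1465/388) = 8.2 servings → $1.64.
peanut butter + orange with both tight: 4.466 servings and 1.758 servings → $3.51.
peanut butter + brown rice: intersection lies outside the first quadrant.
peanut butter + banana with both tight: 4.158 servings and 1.547 servings → $2.60.
orange + brown rice with both tight: 3.514 servings and 2.769 servings → $3.22.
orange + banana: the both-tight solution has a negative serving — not a feasible corner.
brown rice + banana with both tight: 2.412 servings and 2.893 servings → $1.54.
Cheapest feasible corner: $1.54.

$1.54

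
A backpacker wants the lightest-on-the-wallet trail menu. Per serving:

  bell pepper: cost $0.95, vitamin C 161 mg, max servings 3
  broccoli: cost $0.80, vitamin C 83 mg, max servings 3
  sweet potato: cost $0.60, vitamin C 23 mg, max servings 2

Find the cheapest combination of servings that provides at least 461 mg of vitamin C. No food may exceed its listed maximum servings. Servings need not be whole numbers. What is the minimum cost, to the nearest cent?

$2.72

Cost per mg of vitamin C: bell pepper $0.0059, broccoli $0.0096, sweet potato $0.0261.
Take 2.863 servings of bell pepper: +461.0 mg vitamin C for $2.72 (total $2.72, still need 0.0 mg).
Greedy by cheapest-per-mg is optimal for a single linear constraint, so the minimum cost is $2.72.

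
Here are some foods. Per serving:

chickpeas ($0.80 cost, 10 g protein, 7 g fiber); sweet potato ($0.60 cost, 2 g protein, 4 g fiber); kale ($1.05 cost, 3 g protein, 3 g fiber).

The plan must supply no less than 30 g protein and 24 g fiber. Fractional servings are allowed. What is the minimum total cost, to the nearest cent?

An LP optimum is at a vertex; with two nutrient constraints at most two foods are used. Check each candidate.
chickpeas only: max(30/10, 24/7) = 3.429 servings → $2.74.
sweet potato only: max(30/2, 24/4) = 15 servings → $9.00.
kale only: max(30/3, 24/3) = 10 servings → $10.50.
chickpeas + sweet potato with both tight: 2.769 servings and 1.154 servings → $2.91.
chickpeas + kale with both tight: 2 servings and 3.333 servings → $5.10.
sweet potato + kale: the both-tight solution has a negative serving — not a feasible corner.
So the least-cost plan costs $2.74.

$2.74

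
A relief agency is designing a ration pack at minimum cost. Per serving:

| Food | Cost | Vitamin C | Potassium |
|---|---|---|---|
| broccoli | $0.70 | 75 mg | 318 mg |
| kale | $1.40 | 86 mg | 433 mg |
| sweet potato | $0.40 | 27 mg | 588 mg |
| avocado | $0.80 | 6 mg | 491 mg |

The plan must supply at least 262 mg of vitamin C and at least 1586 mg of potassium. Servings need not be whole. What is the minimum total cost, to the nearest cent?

$2.59

Check every corner: each single food scaled to meet both minima, and each pair solved so both constraints bind.
broccoli only: max(262/75, 1586/318) = 4.987 servings → $3.49.
kale only: max(262/86, 1586/433) = 3.663 servings → $5.13.
sweet potato only: max(262/27, 1586/588) = 9.704 servings → $3.88.
avocado only: max(262/6, 1586/491) = 43.67 servings → $34.93.
broccoli + kale: intersection lies outside the first quadrant.
broccoli + sweet potato with both tight: 3.132 servings and 1.003 servings → $2.59.
broccoli + avocado with both tight: 3.412 servings and 1.021 servings → $3.20.
kale + sweet potato with both tight: 2.861 servings and 0.5903 servings → $4.24.
kale + avocado with both tight: 3.006 servings and 0.5791 servings → $4.67.
sweet potato + avocado: intersection lies outside the first quadrant.
So the least-cost plan costs $2.59.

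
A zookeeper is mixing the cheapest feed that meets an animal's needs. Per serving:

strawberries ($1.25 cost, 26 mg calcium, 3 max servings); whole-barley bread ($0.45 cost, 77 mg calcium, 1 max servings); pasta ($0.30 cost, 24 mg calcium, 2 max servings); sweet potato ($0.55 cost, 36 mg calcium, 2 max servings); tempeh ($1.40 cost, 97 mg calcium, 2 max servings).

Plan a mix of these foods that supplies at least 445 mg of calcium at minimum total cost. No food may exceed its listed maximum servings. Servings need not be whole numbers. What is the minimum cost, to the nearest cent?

$7.55

Cost per mg of calcium: whole-barley bread $0.0058, pasta $0.0125, tempeh $0.0144, sweet potato $0.0153, strawberries $0.0481.
Take 1 serving of whole-barley bread: +77.0 mg calcium for $0.45 (total $0.45, still need 368.0 mg).
Take 2 servings of pasta: +48.0 mg calcium for $0.60 (total $1.05, still need 320.0 mg).
Take 2 servings of tempeh: +194.0 mg calcium for $2.80 (total $3.85, still need 126.0 mg).
Take 2 servings of sweet potato: +72.0 mg calcium for $1.10 (total $4.95, still need 54.0 mg).
Take 2.077 servings of strawberries: +54.0 mg calcium for $2.60 (total $7.55, still need 0.0 mg).
Greedy by cheapest-per-mg is optimal for a single linear constraint, so the minimum cost is $7.55.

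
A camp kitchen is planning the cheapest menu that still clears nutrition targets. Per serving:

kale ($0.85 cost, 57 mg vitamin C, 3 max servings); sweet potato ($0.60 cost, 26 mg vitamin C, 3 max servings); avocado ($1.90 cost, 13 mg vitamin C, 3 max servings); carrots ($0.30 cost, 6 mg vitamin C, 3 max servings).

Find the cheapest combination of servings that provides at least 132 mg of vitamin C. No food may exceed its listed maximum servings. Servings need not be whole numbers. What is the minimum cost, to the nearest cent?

$1.97

Cost per mg of vitamin C: kale $0.0149, sweet potato $0.0231, carrots $0.0500, avocado $0.1462.
Take 2.316 servings of kale: +132.0 mg vitamin C for $1.97 (total $1.97, still need 0.0 mg).
Greedy by cheapest-per-mg is optimal for a single linear constraint, so the minimum cost is $1.97.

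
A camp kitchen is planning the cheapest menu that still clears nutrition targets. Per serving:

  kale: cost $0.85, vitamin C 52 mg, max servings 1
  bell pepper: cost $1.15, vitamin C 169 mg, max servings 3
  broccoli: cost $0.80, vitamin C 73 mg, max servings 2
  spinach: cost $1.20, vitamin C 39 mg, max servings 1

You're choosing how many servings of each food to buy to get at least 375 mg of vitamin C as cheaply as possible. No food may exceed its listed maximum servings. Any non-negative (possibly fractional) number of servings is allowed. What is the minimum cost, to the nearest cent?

$2.55

Cost per mg of vitamin C: bell pepper $0.0068, broccoli $0.0110, kale $0.0163, spinach $0.0308.
Take 2.219 servings of bell pepper: +375.0 mg vitamin C for $2.55 (total $2.55, still need 0.0 mg).
Greedy by cheapest-per-mg is optimal for a single linear constraint, so the minimum cost is $2.55.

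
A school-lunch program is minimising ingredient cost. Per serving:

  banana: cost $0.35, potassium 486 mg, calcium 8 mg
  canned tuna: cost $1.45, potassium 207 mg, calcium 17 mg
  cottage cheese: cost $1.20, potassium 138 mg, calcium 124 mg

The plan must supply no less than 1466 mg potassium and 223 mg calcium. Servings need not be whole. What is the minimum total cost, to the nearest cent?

$2.85

Two binding constraints pin down two serving amounts, so the optimal mix uses at most two foods. The candidates are each food alone (scaled to the tighter of potassium/calcium) and each pair with both constraints tight.
banana only: max(1466/486, 223/8) = 27.88 servings → $9.76.
canned tuna only: max(1466/207, 223/17) = 13.12 servings → $19.02.
cottage cheese only: max(1466/138, 223/124) = 10.62 servings → $12.75.
banana + canned tuna: the both-tight solution has a negative serving — not a feasible corner.
banana + cottage cheese with both tight: 2.553 servings and 1.634 servings → $2.85.
canned tuna + cottage cheese with both tight: 6.475 servings and 0.9107 servings → $10.48.
The minimum over all feasible corners is $2.85.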